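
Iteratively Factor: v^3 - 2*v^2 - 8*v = (v + 2)*(v^2 - 4*v) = v*(v + 2)*(v - 4)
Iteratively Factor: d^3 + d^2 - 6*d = (d)*(d^2 + d - 6) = d*(d - 2)*(d + 3)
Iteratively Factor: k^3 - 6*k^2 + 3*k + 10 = (k - 2)*(k^2 - 4*k - 5) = (k - 2)*(k + 1)*(k - 5)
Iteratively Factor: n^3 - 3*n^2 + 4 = (n + 1)*(n^2 - 4*n + 4) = (n - 2)*(n + 1)*(n - 2)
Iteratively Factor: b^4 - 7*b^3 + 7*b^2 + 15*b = (b - 5)*(b^3 - 2*b^2 - 3*b) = (b - 5)*(b - 3)*(b^2 + b) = (b - 5)*(b - 3)*(b + 1)*(b)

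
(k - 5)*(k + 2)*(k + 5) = k^3 + 2*k^2 - 25*k - 50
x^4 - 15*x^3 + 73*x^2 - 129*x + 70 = (x - 7)*(x - 5)*(x - 2)*(x - 1)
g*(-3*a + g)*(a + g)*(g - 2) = -3*a^2*g^2 + 6*a^2*g - 2*a*g^3 + 4*a*g^2 + g^4 - 2*g^3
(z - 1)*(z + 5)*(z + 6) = z^3 + 10*z^2 + 19*z - 30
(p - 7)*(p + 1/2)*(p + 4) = p^3 - 5*p^2/2 - 59*p/2 - 14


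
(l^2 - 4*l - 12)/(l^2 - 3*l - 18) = (l + 2)/(l + 3)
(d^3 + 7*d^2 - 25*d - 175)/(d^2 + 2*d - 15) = (d^2 + 2*d - 35)/(d - 3)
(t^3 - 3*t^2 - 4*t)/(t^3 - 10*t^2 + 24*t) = (t + 1)/(t - 6)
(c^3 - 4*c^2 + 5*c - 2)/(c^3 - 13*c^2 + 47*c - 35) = (c^2 - 3*c + 2)/(c^2 - 12*c + 35)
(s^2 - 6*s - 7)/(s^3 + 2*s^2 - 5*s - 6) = (s - 7)/(s^2 + s - 6)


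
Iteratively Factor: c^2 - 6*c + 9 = (c - 3)*(c - 3)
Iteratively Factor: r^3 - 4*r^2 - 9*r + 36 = (r - 4)*(r^2 - 9) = (r - 4)*(r + 3)*(r - 3)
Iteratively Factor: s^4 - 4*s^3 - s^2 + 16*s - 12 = (s + 2)*(s^3 - 6*s^2 + 11*s - 6) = (s - 2)*(s + 2)*(s^2 - 4*s + 3) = (s - 3)*(s - 2)*(s + 2)*(s - 1)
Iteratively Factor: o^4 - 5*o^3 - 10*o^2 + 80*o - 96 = (o + 4)*(o^3 - 9*o^2 + 26*o - 24) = (o - 2)*(o + 4)*(o^2 - 7*o + 12) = (o - 4)*(o - 2)*(o + 4)*(o - 3)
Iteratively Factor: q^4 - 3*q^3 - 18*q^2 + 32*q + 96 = (q + 2)*(q^3 - 5*q^2 - 8*q + 48) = (q - 4)*(q + 2)*(q^2 - q - 12) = (q - 4)^2*(q + 2)*(q + 3)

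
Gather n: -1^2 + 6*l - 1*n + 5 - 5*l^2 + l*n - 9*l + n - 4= -5*l^2 + l*n - 3*l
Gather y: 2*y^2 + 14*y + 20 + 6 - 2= 2*y^2 + 14*y + 24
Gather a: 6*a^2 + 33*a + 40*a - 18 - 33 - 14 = 6*a^2 + 73*a - 65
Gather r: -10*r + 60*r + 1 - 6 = 50*r - 5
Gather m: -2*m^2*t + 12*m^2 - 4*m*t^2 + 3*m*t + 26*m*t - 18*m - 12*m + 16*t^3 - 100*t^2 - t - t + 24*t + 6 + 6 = m^2*(12 - 2*t) + m*(-4*t^2 + 29*t - 30) + 16*t^3 - 100*t^2 + 22*t + 12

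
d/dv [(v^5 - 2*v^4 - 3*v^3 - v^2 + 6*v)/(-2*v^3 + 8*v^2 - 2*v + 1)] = (-4*v^7 + 28*v^6 - 40*v^5 - 9*v^4 + 28*v^3 - 55*v^2 - 2*v + 6)/(4*v^6 - 32*v^5 + 72*v^4 - 36*v^3 + 20*v^2 - 4*v + 1)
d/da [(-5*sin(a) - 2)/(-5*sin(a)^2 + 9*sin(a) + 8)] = (-20*sin(a) + 25*cos(a)^2 - 47)*cos(a)/(5*sin(a)^2 - 9*sin(a) - 8)^2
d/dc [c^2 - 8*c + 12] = 2*c - 8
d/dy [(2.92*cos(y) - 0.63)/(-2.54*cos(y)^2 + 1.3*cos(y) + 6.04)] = (-7.4168*cos(y)^2 + 3.2004*cos(y) - 18.4558)*sin(y)/(6.4516*cos(y)^4 - 6.604*cos(y)^3 - 28.9932*cos(y)^2 + 15.704*cos(y) + 36.4816)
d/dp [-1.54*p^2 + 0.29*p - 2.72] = 0.29 - 3.08*p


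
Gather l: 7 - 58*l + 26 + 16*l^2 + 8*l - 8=16*l^2 - 50*l + 25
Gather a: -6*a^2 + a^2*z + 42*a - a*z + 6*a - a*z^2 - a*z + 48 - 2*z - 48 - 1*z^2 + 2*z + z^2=a^2*(z - 6) + a*(-z^2 - 2*z + 48)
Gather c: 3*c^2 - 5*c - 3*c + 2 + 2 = 3*c^2 - 8*c + 4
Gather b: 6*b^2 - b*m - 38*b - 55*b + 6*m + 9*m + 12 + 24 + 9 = 6*b^2 + b*(-m - 93) + 15*m + 45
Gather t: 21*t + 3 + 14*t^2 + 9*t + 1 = 14*t^2 + 30*t + 4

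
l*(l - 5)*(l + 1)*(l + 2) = l^4 - 2*l^3 - 13*l^2 - 10*l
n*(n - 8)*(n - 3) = n^3 - 11*n^2 + 24*n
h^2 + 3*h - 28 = (h - 4)*(h + 7)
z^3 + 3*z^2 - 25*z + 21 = (z - 3)*(z - 1)*(z + 7)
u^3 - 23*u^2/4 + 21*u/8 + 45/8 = (u - 5)*(u - 3/2)*(u + 3/4)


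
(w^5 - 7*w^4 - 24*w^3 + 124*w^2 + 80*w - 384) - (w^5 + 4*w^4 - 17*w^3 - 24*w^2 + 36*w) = -11*w^4 - 7*w^3 + 148*w^2 + 44*w - 384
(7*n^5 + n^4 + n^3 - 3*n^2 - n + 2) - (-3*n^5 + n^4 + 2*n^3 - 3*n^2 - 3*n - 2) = 10*n^5 - n^3 + 2*n + 4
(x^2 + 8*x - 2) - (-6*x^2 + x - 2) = 7*x^2 + 7*x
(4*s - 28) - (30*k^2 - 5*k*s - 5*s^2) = -30*k^2 + 5*k*s + 5*s^2 + 4*s - 28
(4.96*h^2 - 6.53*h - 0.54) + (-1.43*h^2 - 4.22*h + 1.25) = 3.53*h^2 - 10.75*h + 0.71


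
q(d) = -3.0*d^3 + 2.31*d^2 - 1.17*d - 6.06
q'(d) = -9.0*d^2 + 4.62*d - 1.17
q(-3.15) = 114.31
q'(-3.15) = -105.03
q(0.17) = -6.21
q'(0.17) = -0.64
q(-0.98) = 0.13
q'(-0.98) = -14.34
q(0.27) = -6.27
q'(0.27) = -0.58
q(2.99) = -69.10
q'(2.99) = -67.82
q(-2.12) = 35.39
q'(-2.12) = -51.41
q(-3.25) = 125.13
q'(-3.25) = -111.25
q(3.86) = -148.70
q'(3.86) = -117.43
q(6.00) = -577.92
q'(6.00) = -297.45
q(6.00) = -577.92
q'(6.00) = -297.45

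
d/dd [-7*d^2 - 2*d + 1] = -14*d - 2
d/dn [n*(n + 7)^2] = (n + 7)*(3*n + 7)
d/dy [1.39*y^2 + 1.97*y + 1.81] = 2.78*y + 1.97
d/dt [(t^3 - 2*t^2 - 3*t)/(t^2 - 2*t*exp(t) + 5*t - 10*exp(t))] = (-t*(-t^2 + 2*t + 3)*(2*t*exp(t) - 2*t + 12*exp(t) - 5) + (3*t^2 - 4*t - 3)*(t^2 - 2*t*exp(t) + 5*t - 10*exp(t)))/(t^2 - 2*t*exp(t) + 5*t - 10*exp(t))^2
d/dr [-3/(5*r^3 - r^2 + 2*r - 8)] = 3*(15*r^2 - 2*r + 2)/(5*r^3 - r^2 + 2*r - 8)^2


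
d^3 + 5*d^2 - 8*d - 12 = (d - 2)*(d + 1)*(d + 6)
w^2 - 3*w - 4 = (w - 4)*(w + 1)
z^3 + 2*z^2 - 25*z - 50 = (z - 5)*(z + 2)*(z + 5)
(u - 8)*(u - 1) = u^2 - 9*u + 8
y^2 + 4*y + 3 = (y + 1)*(y + 3)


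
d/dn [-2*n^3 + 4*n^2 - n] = -6*n^2 + 8*n - 1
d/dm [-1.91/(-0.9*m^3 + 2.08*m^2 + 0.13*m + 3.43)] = (-5.157*m^2 + 7.9456*m + 0.2483)/(-0.9*m^3 + 2.08*m^2 + 0.13*m + 3.43)^2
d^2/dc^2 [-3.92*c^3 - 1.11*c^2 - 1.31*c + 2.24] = -23.52*c - 2.22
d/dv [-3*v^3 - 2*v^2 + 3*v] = -9*v^2 - 4*v + 3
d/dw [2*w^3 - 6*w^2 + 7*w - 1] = 6*w^2 - 12*w + 7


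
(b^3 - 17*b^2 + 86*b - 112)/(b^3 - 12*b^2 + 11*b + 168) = (b - 2)/(b + 3)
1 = 1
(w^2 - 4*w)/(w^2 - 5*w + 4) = w/(w - 1)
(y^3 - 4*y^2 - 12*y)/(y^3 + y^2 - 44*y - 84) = y*(y - 6)/(y^2 - y - 42)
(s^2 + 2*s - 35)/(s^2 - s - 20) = (s + 7)/(s + 4)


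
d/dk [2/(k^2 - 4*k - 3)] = 4*(2 - k)/(-k^2 + 4*k + 3)^2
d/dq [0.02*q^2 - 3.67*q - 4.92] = 0.04*q - 3.67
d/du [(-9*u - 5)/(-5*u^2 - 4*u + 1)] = (-45*u^2 - 50*u - 29)/(25*u^4 + 40*u^3 + 6*u^2 - 8*u + 1)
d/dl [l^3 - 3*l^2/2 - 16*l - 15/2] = 3*l^2 - 3*l - 16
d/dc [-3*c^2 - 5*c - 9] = -6*c - 5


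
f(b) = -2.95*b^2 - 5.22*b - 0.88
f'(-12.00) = 65.58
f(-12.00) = -363.04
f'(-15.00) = 83.28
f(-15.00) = -586.33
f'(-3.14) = 13.31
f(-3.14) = -13.58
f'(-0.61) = -1.62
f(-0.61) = 1.21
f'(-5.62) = 27.94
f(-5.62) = -64.72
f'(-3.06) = 12.83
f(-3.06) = -12.53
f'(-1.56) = 3.98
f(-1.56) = 0.08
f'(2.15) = -17.90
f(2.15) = -25.74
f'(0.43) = -7.76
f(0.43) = -3.67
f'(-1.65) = 4.52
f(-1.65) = -0.30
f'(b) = -5.9*b - 5.22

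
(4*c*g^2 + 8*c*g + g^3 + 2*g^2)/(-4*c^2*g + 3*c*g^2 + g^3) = (-g - 2)/(c - g)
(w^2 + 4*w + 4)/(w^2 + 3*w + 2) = (w + 2)/(w + 1)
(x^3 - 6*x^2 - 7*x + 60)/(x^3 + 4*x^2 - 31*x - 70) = (x^2 - x - 12)/(x^2 + 9*x + 14)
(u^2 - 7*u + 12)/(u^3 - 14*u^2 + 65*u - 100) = (u - 3)/(u^2 - 10*u + 25)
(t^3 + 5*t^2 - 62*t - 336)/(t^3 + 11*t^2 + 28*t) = (t^2 - 2*t - 48)/(t*(t + 4))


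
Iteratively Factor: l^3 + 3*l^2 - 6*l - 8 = (l + 4)*(l^2 - l - 2) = (l - 2)*(l + 4)*(l + 1)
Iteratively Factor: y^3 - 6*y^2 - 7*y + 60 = (y - 5)*(y^2 - y - 12) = (y - 5)*(y - 4)*(y + 3)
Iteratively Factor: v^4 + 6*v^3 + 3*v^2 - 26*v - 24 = (v + 3)*(v^3 + 3*v^2 - 6*v - 8) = (v - 2)*(v + 3)*(v^2 + 5*v + 4) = (v - 2)*(v + 1)*(v + 3)*(v + 4)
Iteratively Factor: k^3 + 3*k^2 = (k)*(k^2 + 3*k) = k*(k + 3)*(k)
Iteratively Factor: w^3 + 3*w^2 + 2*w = (w + 1)*(w^2 + 2*w) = (w + 1)*(w + 2)*(w)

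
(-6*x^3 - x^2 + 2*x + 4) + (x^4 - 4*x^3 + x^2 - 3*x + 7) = x^4 - 10*x^3 - x + 11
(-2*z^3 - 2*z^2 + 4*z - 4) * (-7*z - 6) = 14*z^4 + 26*z^3 - 16*z^2 + 4*z + 24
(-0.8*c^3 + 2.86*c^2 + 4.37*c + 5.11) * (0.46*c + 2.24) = -0.368*c^4 - 0.4764*c^3 + 8.4166*c^2 + 12.1394*c + 11.4464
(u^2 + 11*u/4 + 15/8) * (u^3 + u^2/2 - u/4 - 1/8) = u^5 + 13*u^4/4 + 3*u^3 + u^2/8 - 13*u/16 - 15/64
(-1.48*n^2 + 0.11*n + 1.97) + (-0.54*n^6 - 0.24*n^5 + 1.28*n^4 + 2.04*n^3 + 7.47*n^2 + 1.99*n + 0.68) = -0.54*n^6 - 0.24*n^5 + 1.28*n^4 + 2.04*n^3 + 5.99*n^2 + 2.1*n + 2.65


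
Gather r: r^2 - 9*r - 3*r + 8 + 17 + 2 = r^2 - 12*r + 27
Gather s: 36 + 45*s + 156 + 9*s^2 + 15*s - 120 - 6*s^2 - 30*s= 3*s^2 + 30*s + 72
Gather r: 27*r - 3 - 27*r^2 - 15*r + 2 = -27*r^2 + 12*r - 1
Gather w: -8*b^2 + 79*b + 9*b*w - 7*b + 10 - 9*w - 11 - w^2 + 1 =-8*b^2 + 72*b - w^2 + w*(9*b - 9)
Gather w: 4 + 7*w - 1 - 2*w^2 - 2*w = -2*w^2 + 5*w + 3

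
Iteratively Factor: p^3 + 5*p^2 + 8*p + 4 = (p + 2)*(p^2 + 3*p + 2) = (p + 1)*(p + 2)*(p + 2)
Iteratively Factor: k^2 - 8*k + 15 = (k - 5)*(k - 3)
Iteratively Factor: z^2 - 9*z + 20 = (z - 4)*(z - 5)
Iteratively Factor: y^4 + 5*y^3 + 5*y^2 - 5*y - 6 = (y + 3)*(y^3 + 2*y^2 - y - 2) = (y + 1)*(y + 3)*(y^2 + y - 2) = (y + 1)*(y + 2)*(y + 3)*(y - 1)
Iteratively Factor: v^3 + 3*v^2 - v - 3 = (v - 1)*(v^2 + 4*v + 3) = (v - 1)*(v + 3)*(v + 1)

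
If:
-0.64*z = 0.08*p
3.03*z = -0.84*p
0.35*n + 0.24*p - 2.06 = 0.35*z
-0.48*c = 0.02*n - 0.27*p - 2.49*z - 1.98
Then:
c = 3.88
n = 5.89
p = 0.00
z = 0.00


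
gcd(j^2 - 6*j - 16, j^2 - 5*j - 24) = j - 8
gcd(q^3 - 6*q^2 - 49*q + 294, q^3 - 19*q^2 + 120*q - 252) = q^2 - 13*q + 42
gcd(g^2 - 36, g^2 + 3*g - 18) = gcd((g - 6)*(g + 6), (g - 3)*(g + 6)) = g + 6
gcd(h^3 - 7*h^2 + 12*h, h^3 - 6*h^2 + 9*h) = h^2 - 3*h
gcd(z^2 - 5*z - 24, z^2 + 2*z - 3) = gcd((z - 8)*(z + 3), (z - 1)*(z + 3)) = z + 3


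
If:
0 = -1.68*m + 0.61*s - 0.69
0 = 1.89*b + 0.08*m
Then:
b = 0.017384731670446 - 0.0153691106072058*s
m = 0.363095238095238*s - 0.410714285714286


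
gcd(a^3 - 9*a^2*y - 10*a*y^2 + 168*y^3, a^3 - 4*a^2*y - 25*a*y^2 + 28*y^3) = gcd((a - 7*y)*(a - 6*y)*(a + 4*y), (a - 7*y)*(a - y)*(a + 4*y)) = -a^2 + 3*a*y + 28*y^2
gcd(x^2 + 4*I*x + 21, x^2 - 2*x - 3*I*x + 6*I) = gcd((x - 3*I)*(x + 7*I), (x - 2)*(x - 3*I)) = x - 3*I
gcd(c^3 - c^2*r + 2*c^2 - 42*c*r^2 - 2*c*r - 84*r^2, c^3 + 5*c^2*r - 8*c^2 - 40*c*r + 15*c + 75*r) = 1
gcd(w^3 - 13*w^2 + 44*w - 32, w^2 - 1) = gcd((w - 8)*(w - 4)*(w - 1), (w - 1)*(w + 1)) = w - 1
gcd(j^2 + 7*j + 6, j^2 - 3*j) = 1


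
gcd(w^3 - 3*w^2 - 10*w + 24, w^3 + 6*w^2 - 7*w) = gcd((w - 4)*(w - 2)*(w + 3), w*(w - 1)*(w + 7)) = 1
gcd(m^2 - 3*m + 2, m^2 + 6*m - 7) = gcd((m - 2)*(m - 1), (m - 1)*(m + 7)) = m - 1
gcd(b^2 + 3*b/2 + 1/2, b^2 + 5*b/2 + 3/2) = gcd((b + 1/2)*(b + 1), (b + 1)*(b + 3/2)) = b + 1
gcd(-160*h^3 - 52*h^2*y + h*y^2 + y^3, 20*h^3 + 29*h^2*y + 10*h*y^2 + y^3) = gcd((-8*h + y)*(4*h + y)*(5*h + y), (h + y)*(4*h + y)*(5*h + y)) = 20*h^2 + 9*h*y + y^2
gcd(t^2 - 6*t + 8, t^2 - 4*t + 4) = t - 2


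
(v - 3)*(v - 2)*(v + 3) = v^3 - 2*v^2 - 9*v + 18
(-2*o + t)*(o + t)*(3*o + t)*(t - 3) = -6*o^3*t + 18*o^3 - 5*o^2*t^2 + 15*o^2*t + 2*o*t^3 - 6*o*t^2 + t^4 - 3*t^3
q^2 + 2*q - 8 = (q - 2)*(q + 4)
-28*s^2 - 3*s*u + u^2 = (-7*s + u)*(4*s + u)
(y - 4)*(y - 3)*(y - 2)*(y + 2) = y^4 - 7*y^3 + 8*y^2 + 28*y - 48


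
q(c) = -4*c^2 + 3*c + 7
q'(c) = 3 - 8*c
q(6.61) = -147.94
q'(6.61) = -49.88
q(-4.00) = -69.00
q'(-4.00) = 35.00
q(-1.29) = -3.53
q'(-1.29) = 13.32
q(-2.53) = -26.19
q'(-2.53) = 23.24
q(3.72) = -37.19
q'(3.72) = -26.76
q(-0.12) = 6.58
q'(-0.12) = 3.96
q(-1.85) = -12.24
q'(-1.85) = 17.80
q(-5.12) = -113.22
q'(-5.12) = 43.96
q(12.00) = -533.00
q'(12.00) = -93.00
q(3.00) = -20.00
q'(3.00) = -21.00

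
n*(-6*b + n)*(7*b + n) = -42*b^2*n + b*n^2 + n^3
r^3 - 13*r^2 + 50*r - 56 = (r - 7)*(r - 4)*(r - 2)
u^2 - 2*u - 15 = (u - 5)*(u + 3)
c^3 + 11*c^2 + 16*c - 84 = (c - 2)*(c + 6)*(c + 7)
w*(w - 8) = w^2 - 8*w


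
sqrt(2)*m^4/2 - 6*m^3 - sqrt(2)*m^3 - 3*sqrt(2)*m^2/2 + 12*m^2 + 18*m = m*(m - 3)*(m - 6*sqrt(2))*(sqrt(2)*m/2 + sqrt(2)/2)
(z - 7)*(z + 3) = z^2 - 4*z - 21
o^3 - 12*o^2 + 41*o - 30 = (o - 6)*(o - 5)*(o - 1)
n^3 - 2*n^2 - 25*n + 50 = (n - 5)*(n - 2)*(n + 5)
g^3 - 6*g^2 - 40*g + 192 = (g - 8)*(g - 4)*(g + 6)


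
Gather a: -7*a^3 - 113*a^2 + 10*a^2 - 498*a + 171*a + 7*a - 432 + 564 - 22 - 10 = -7*a^3 - 103*a^2 - 320*a + 100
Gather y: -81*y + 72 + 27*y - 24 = 48 - 54*y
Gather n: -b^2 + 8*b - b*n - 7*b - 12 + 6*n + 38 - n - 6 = -b^2 + b + n*(5 - b) + 20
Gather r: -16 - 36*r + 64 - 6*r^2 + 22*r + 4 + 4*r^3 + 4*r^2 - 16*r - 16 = 4*r^3 - 2*r^2 - 30*r + 36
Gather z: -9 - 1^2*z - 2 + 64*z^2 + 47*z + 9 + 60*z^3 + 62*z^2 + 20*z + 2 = 60*z^3 + 126*z^2 + 66*z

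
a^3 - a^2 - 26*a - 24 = (a - 6)*(a + 1)*(a + 4)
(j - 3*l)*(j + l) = j^2 - 2*j*l - 3*l^2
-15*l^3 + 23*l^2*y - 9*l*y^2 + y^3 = (-5*l + y)*(-3*l + y)*(-l + y)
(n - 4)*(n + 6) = n^2 + 2*n - 24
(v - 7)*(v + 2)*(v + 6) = v^3 + v^2 - 44*v - 84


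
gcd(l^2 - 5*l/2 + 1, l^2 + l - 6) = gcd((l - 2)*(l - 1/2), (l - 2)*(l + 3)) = l - 2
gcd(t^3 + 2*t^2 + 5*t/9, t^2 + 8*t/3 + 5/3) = t + 5/3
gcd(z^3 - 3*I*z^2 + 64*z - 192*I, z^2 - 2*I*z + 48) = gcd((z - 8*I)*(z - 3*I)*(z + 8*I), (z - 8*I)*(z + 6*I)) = z - 8*I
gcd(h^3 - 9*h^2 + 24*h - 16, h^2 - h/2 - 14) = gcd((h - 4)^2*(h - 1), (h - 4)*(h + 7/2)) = h - 4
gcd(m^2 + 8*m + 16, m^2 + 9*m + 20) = m + 4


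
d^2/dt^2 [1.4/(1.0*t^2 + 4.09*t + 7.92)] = (-2.8*t^2 - 11.452*t + 1.4*(2.0*t + 4.09)*(4.0*t + 8.18) - 22.176)/(1.0*t^2 + 4.09*t + 7.92)^3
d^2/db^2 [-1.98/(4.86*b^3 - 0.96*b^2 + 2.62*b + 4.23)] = ((57.7368*b - 3.8016)*(4.86*b^3 - 0.96*b^2 + 2.62*b + 4.23) - 1.98*(14.58*b^2 - 1.92*b + 2.62)*(29.16*b^2 - 3.84*b + 5.24))/(4.86*b^3 - 0.96*b^2 + 2.62*b + 4.23)^3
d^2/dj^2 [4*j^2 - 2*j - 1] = 8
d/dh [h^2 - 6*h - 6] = 2*h - 6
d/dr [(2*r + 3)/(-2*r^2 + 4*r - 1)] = 2*(2*r^2 + 6*r - 7)/(4*r^4 - 16*r^3 + 20*r^2 - 8*r + 1)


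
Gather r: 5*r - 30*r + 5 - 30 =-25*r - 25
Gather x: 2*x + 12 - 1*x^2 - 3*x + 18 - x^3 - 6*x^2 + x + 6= -x^3 - 7*x^2 + 36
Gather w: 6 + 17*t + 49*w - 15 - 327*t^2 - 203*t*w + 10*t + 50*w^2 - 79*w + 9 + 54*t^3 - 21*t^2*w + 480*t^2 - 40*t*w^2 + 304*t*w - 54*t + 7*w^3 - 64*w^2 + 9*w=54*t^3 + 153*t^2 - 27*t + 7*w^3 + w^2*(-40*t - 14) + w*(-21*t^2 + 101*t - 21)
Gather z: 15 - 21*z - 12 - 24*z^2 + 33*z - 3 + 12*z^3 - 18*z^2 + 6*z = 12*z^3 - 42*z^2 + 18*z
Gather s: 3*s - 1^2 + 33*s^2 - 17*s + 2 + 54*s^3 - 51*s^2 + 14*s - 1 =54*s^3 - 18*s^2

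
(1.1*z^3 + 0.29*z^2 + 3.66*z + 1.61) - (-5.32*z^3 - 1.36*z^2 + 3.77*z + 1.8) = 6.42*z^3 + 1.65*z^2 - 0.11*z - 0.19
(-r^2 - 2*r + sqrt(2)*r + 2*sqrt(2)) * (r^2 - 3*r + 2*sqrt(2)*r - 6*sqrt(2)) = -r^4 - sqrt(2)*r^3 + r^3 + sqrt(2)*r^2 + 10*r^2 - 4*r + 6*sqrt(2)*r - 24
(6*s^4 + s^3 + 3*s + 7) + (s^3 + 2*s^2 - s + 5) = 6*s^4 + 2*s^3 + 2*s^2 + 2*s + 12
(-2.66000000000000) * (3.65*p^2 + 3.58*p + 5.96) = -9.709*p^2 - 9.5228*p - 15.8536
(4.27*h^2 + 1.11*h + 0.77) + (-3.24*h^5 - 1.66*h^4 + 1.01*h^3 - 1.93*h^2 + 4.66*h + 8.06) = -3.24*h^5 - 1.66*h^4 + 1.01*h^3 + 2.34*h^2 + 5.77*h + 8.83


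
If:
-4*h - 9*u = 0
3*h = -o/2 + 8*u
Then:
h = -9*u/4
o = 59*u/2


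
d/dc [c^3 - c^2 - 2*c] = 3*c^2 - 2*c - 2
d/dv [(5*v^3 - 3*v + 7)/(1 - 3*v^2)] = 3*(-5*v^4 + 2*v^2 + 14*v - 1)/(9*v^4 - 6*v^2 + 1)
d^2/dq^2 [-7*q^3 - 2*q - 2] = -42*q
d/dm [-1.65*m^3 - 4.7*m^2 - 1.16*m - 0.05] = -4.95*m^2 - 9.4*m - 1.16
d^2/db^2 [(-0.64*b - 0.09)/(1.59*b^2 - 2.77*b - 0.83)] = ((0.64*b + 0.09)*(3.18*b - 2.77)*(6.36*b - 5.54) + (6.1056*b - 3.2594)*(-1.59*b^2 + 2.77*b + 0.83))/(-1.59*b^2 + 2.77*b + 0.83)^3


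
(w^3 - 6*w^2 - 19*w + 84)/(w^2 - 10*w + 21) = w + 4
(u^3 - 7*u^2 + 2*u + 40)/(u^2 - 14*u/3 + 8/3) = 3*(u^2 - 3*u - 10)/(3*u - 2)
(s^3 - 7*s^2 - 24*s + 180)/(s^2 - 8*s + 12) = (s^2 - s - 30)/(s - 2)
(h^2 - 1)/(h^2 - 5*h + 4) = (h + 1)/(h - 4)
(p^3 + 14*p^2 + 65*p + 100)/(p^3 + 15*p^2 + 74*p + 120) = (p + 5)/(p + 6)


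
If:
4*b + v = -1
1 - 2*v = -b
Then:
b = -1/3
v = 1/3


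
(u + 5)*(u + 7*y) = u^2 + 7*u*y + 5*u + 35*y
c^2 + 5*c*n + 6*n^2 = (c + 2*n)*(c + 3*n)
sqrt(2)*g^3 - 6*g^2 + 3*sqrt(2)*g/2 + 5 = (g - 5*sqrt(2)/2)*(g - sqrt(2))*(sqrt(2)*g + 1)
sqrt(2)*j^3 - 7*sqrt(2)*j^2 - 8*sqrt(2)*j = j*(j - 8)*(sqrt(2)*j + sqrt(2))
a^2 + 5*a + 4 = (a + 1)*(a + 4)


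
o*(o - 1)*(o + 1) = o^3 - o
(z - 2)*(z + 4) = z^2 + 2*z - 8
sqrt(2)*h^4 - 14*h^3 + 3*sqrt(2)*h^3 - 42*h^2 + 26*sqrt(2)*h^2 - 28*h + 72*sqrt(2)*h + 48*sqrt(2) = (h + 2)*(h - 4*sqrt(2))*(h - 3*sqrt(2))*(sqrt(2)*h + sqrt(2))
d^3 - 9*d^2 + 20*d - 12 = (d - 6)*(d - 2)*(d - 1)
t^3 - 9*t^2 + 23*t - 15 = (t - 5)*(t - 3)*(t - 1)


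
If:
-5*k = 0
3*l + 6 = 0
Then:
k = 0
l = -2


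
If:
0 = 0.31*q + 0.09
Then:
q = -0.29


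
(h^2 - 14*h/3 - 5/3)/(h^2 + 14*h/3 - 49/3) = (3*h^2 - 14*h - 5)/(3*h^2 + 14*h - 49)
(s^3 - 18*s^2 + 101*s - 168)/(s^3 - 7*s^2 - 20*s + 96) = (s - 7)/(s + 4)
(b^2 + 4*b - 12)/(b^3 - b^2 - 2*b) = (b + 6)/(b*(b + 1))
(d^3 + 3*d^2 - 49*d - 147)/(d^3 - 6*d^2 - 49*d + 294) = (d + 3)/(d - 6)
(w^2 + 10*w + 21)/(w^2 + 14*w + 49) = (w + 3)/(w + 7)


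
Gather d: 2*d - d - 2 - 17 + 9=d - 10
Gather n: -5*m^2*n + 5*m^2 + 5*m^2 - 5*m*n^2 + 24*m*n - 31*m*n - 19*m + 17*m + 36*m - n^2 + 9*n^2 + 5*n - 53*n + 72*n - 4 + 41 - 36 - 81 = 10*m^2 + 34*m + n^2*(8 - 5*m) + n*(-5*m^2 - 7*m + 24) - 80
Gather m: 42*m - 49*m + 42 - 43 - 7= -7*m - 8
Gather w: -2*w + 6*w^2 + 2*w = 6*w^2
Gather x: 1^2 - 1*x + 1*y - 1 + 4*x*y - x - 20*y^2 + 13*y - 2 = x*(4*y - 2) - 20*y^2 + 14*y - 2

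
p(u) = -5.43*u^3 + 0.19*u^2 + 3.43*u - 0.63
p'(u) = -16.29*u^2 + 0.38*u + 3.43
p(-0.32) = -1.53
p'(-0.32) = 1.64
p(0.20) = 0.02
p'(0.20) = 2.85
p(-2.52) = 78.83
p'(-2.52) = -100.98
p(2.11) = -43.56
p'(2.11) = -68.29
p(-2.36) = 63.71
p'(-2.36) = -88.20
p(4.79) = -576.61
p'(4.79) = -368.51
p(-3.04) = 143.25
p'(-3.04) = -148.27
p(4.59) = -505.98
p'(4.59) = -338.03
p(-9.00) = 3942.36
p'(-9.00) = -1319.48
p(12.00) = -9315.15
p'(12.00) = -2337.77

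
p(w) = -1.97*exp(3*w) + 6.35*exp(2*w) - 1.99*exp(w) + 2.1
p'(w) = -5.91*exp(3*w) + 12.7*exp(2*w) - 1.99*exp(w)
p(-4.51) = 2.08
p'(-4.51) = -0.02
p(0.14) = 5.21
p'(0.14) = 5.52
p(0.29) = 6.08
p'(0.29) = 5.92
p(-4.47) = 2.08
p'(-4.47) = -0.02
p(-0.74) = 2.38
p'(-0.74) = 1.30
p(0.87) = 6.74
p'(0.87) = -12.76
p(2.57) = -3334.02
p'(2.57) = -11040.42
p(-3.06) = 2.02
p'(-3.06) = -0.07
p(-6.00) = 2.10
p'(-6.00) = 0.00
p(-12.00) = 2.10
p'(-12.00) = 0.00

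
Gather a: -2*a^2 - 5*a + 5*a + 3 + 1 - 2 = 2 - 2*a^2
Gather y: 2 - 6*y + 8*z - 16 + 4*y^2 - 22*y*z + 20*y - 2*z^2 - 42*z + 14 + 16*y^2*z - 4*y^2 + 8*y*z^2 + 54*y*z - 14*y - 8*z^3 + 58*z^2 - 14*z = 16*y^2*z + y*(8*z^2 + 32*z) - 8*z^3 + 56*z^2 - 48*z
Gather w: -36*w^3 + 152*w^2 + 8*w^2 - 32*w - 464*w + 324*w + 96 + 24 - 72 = -36*w^3 + 160*w^2 - 172*w + 48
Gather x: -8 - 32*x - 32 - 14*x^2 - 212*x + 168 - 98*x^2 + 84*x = -112*x^2 - 160*x + 128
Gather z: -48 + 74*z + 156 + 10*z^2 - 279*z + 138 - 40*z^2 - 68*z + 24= -30*z^2 - 273*z + 270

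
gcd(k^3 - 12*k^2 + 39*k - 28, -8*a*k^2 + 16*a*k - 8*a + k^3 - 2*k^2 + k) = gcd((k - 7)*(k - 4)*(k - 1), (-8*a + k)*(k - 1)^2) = k - 1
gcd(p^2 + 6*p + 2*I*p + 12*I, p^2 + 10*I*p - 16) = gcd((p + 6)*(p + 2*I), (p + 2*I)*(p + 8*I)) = p + 2*I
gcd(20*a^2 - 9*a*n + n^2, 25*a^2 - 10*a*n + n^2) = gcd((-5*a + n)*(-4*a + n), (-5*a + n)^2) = 5*a - n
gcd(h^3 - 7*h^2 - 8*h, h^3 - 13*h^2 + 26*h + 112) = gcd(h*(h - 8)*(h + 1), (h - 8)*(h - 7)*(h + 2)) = h - 8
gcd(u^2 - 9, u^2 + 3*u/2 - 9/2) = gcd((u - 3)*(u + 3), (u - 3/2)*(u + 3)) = u + 3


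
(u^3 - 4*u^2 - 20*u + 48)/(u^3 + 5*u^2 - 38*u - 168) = (u - 2)/(u + 7)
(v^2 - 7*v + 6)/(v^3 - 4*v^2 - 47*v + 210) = (v - 1)/(v^2 + 2*v - 35)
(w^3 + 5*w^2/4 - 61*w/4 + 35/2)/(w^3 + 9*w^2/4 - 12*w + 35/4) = (w - 2)/(w - 1)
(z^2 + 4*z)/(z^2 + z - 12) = z/(z - 3)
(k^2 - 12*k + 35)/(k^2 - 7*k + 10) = (k - 7)/(k - 2)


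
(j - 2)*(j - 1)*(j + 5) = j^3 + 2*j^2 - 13*j + 10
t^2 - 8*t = t*(t - 8)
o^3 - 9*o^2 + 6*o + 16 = (o - 8)*(o - 2)*(o + 1)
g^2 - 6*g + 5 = (g - 5)*(g - 1)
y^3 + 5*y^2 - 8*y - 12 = (y - 2)*(y + 1)*(y + 6)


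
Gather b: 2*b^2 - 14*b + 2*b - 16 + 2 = 2*b^2 - 12*b - 14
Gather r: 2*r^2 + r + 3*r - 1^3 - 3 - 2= 2*r^2 + 4*r - 6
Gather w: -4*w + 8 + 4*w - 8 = 0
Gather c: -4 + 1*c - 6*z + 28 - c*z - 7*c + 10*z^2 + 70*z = c*(-z - 6) + 10*z^2 + 64*z + 24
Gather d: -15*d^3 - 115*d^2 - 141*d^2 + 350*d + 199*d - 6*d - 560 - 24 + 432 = -15*d^3 - 256*d^2 + 543*d - 152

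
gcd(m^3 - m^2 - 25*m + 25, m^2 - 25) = m^2 - 25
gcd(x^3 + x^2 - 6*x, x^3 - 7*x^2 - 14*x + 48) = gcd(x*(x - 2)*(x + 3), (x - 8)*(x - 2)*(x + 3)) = x^2 + x - 6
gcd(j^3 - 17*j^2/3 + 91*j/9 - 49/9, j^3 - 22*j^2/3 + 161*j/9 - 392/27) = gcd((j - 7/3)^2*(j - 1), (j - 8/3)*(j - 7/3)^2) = j^2 - 14*j/3 + 49/9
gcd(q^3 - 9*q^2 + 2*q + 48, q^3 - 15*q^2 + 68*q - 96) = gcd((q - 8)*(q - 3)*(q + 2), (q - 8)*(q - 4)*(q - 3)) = q^2 - 11*q + 24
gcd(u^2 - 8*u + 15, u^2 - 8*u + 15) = u^2 - 8*u + 15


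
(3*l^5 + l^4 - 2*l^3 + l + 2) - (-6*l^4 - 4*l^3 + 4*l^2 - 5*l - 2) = 3*l^5 + 7*l^4 + 2*l^3 - 4*l^2 + 6*l + 4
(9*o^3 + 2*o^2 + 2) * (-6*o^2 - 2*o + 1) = -54*o^5 - 30*o^4 + 5*o^3 - 10*o^2 - 4*o + 2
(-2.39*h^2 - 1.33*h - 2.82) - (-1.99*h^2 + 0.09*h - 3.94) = -0.4*h^2 - 1.42*h + 1.12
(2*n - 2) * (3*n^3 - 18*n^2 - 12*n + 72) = 6*n^4 - 42*n^3 + 12*n^2 + 168*n - 144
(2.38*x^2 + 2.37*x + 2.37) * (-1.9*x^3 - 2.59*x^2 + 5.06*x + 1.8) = -4.522*x^5 - 10.6672*x^4 + 1.4015*x^3 + 10.1379*x^2 + 16.2582*x + 4.266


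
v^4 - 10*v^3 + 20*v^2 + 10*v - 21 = (v - 7)*(v - 3)*(v - 1)*(v + 1)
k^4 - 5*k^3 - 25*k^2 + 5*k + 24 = (k - 8)*(k - 1)*(k + 1)*(k + 3)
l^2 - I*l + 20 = (l - 5*I)*(l + 4*I)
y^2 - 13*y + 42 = (y - 7)*(y - 6)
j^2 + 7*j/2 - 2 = (j - 1/2)*(j + 4)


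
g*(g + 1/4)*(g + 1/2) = g^3 + 3*g^2/4 + g/8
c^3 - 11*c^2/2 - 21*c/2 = c*(c - 7)*(c + 3/2)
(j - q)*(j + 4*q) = j^2 + 3*j*q - 4*q^2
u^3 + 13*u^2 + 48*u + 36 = (u + 1)*(u + 6)^2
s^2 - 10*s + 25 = (s - 5)^2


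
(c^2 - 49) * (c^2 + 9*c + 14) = c^4 + 9*c^3 - 35*c^2 - 441*c - 686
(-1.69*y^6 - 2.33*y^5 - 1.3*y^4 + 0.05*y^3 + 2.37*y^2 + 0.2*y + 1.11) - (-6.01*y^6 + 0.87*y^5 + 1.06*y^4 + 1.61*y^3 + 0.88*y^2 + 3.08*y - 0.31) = 4.32*y^6 - 3.2*y^5 - 2.36*y^4 - 1.56*y^3 + 1.49*y^2 - 2.88*y + 1.42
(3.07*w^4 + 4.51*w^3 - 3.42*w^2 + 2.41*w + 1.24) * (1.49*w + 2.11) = 4.5743*w^5 + 13.1976*w^4 + 4.4203*w^3 - 3.6253*w^2 + 6.9327*w + 2.6164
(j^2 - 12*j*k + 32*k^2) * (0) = 0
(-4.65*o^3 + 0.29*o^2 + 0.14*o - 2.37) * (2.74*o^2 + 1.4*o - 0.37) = -12.741*o^5 - 5.7154*o^4 + 2.5101*o^3 - 6.4051*o^2 - 3.3698*o + 0.8769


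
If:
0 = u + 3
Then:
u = -3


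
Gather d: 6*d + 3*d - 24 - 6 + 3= 9*d - 27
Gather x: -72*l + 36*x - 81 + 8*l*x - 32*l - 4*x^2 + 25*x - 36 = -104*l - 4*x^2 + x*(8*l + 61) - 117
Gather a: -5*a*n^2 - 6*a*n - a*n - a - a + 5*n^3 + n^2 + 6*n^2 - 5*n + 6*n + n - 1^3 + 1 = a*(-5*n^2 - 7*n - 2) + 5*n^3 + 7*n^2 + 2*n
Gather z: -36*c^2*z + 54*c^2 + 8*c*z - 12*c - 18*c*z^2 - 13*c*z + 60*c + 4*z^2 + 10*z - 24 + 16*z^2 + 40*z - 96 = 54*c^2 + 48*c + z^2*(20 - 18*c) + z*(-36*c^2 - 5*c + 50) - 120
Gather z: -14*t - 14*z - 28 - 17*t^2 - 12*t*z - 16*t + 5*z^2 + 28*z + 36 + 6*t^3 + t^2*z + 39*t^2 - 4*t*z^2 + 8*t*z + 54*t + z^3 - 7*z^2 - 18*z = 6*t^3 + 22*t^2 + 24*t + z^3 + z^2*(-4*t - 2) + z*(t^2 - 4*t - 4) + 8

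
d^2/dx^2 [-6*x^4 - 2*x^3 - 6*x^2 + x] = -72*x^2 - 12*x - 12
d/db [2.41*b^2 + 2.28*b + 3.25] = 4.82*b + 2.28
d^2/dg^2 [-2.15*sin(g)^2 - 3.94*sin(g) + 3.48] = 3.94*sin(g) - 4.3*cos(2*g)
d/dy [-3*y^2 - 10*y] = -6*y - 10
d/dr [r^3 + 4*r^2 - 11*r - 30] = 3*r^2 + 8*r - 11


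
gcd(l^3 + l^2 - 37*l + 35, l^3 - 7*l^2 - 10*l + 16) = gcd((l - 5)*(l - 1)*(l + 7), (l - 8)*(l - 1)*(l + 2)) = l - 1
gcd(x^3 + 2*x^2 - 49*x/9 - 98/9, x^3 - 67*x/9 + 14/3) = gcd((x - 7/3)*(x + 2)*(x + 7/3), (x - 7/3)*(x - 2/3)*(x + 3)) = x - 7/3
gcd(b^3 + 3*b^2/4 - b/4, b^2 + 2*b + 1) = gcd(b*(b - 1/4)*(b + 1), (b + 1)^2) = b + 1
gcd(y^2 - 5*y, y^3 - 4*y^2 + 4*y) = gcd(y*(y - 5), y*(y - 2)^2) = y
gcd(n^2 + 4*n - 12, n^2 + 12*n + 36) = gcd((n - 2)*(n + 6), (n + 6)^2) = n + 6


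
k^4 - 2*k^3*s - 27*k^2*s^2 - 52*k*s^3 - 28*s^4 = (k - 7*s)*(k + s)*(k + 2*s)^2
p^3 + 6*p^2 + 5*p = p*(p + 1)*(p + 5)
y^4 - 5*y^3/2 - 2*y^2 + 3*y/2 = y*(y - 3)*(y - 1/2)*(y + 1)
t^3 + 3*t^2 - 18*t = t*(t - 3)*(t + 6)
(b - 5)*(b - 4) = b^2 - 9*b + 20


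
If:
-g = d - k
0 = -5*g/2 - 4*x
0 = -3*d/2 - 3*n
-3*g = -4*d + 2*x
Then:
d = -7*x/10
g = -8*x/5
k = -23*x/10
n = 7*x/20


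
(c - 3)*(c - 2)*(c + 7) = c^3 + 2*c^2 - 29*c + 42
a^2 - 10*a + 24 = (a - 6)*(a - 4)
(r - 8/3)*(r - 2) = r^2 - 14*r/3 + 16/3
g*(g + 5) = g^2 + 5*g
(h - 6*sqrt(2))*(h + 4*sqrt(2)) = h^2 - 2*sqrt(2)*h - 48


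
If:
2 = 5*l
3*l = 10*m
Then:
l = 2/5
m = 3/25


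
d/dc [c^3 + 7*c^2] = c*(3*c + 14)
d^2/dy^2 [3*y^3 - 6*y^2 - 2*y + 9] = 18*y - 12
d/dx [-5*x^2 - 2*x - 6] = -10*x - 2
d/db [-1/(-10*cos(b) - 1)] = 10*sin(b)/(10*cos(b) + 1)^2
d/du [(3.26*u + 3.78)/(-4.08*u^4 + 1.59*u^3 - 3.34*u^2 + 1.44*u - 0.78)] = (39.9024*u^4 + 51.3228*u^3 - 7.1422*u^2 + 25.2504*u - 7.986)/(16.6464*u^8 - 12.9744*u^7 + 29.7825*u^6 - 22.3716*u^5 + 22.0996*u^4 - 12.0996*u^3 + 7.284*u^2 - 2.2464*u + 0.6084)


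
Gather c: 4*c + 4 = 4*c + 4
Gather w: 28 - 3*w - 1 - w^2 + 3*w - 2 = 25 - w^2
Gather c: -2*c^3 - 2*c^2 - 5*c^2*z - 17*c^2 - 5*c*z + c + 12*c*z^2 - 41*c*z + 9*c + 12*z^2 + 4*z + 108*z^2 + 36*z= -2*c^3 + c^2*(-5*z - 19) + c*(12*z^2 - 46*z + 10) + 120*z^2 + 40*z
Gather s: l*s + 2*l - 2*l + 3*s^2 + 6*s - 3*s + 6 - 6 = 3*s^2 + s*(l + 3)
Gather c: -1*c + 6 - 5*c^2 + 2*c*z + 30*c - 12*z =-5*c^2 + c*(2*z + 29) - 12*z + 6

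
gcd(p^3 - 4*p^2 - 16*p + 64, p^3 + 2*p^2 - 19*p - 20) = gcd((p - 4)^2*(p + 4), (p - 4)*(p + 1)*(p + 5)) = p - 4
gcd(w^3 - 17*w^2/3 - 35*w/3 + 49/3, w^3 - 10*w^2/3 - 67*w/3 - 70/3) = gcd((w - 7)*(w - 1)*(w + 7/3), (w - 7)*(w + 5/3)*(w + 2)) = w - 7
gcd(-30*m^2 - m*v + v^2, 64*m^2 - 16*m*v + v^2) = 1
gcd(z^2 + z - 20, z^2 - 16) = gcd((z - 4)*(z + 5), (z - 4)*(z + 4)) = z - 4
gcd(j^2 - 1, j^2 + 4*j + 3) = j + 1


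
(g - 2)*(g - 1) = g^2 - 3*g + 2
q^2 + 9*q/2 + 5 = (q + 2)*(q + 5/2)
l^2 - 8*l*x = l*(l - 8*x)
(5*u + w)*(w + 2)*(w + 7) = 5*u*w^2 + 45*u*w + 70*u + w^3 + 9*w^2 + 14*w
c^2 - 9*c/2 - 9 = (c - 6)*(c + 3/2)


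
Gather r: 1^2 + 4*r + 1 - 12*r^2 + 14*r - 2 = -12*r^2 + 18*r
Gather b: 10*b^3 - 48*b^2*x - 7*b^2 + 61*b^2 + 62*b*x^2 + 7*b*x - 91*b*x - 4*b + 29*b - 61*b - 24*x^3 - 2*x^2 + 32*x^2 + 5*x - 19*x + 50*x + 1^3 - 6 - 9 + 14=10*b^3 + b^2*(54 - 48*x) + b*(62*x^2 - 84*x - 36) - 24*x^3 + 30*x^2 + 36*x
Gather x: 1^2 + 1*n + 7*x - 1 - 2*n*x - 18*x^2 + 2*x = n - 18*x^2 + x*(9 - 2*n)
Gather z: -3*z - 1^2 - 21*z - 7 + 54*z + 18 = 30*z + 10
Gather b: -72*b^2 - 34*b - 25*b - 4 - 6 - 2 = -72*b^2 - 59*b - 12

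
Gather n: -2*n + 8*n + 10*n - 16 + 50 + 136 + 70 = 16*n + 240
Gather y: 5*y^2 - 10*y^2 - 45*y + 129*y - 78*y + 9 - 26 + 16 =-5*y^2 + 6*y - 1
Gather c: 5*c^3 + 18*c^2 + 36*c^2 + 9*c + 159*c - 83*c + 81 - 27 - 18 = 5*c^3 + 54*c^2 + 85*c + 36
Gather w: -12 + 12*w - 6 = 12*w - 18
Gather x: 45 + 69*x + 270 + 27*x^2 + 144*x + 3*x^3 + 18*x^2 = 3*x^3 + 45*x^2 + 213*x + 315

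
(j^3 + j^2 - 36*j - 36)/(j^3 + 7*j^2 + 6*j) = (j - 6)/j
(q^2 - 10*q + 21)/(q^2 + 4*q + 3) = (q^2 - 10*q + 21)/(q^2 + 4*q + 3)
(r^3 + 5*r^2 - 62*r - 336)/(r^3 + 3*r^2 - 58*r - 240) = (r + 7)/(r + 5)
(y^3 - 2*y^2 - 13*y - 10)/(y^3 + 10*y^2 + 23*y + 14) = (y - 5)/(y + 7)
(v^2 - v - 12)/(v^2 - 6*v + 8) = (v + 3)/(v - 2)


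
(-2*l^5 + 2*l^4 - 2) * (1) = -2*l^5 + 2*l^4 - 2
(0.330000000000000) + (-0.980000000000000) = -0.650000000000000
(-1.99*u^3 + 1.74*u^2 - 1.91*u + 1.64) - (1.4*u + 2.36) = -1.99*u^3 + 1.74*u^2 - 3.31*u - 0.72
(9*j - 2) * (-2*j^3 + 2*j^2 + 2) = -18*j^4 + 22*j^3 - 4*j^2 + 18*j - 4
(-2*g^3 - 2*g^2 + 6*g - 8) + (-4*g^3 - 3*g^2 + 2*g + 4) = -6*g^3 - 5*g^2 + 8*g - 4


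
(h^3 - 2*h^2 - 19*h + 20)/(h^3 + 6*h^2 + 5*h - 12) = (h - 5)/(h + 3)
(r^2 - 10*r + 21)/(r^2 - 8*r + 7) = (r - 3)/(r - 1)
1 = 1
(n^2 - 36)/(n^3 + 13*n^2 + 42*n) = (n - 6)/(n*(n + 7))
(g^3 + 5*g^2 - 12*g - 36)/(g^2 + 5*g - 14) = (g^3 + 5*g^2 - 12*g - 36)/(g^2 + 5*g - 14)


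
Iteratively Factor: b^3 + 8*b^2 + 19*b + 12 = (b + 3)*(b^2 + 5*b + 4) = (b + 1)*(b + 3)*(b + 4)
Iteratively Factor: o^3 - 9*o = (o)*(o^2 - 9) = o*(o + 3)*(o - 3)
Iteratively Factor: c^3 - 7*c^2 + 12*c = (c)*(c^2 - 7*c + 12) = c*(c - 4)*(c - 3)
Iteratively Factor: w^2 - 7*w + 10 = (w - 5)*(w - 2)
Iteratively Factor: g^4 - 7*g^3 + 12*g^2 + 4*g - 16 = (g - 2)*(g^3 - 5*g^2 + 2*g + 8) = (g - 4)*(g - 2)*(g^2 - g - 2) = (g - 4)*(g - 2)^2*(g + 1)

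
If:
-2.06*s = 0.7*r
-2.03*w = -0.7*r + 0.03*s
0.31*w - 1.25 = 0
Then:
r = 11.53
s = -3.92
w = 4.03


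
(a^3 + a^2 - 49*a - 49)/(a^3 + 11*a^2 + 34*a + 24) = (a^2 - 49)/(a^2 + 10*a + 24)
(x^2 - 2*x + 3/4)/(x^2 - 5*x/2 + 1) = (x - 3/2)/(x - 2)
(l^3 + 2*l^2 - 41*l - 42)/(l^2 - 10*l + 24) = (l^2 + 8*l + 7)/(l - 4)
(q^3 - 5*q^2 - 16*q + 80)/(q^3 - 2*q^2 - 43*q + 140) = (q + 4)/(q + 7)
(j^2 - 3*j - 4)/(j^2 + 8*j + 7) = (j - 4)/(j + 7)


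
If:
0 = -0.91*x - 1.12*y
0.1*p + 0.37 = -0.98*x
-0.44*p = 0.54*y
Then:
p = -0.34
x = -0.34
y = 0.28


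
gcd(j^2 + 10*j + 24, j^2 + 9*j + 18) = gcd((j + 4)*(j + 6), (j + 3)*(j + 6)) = j + 6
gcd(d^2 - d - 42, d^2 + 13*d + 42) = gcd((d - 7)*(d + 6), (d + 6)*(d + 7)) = d + 6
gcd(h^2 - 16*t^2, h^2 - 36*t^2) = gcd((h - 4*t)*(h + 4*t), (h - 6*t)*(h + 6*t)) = 1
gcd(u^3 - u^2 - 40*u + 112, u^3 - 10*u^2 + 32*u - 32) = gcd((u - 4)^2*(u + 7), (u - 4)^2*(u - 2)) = u^2 - 8*u + 16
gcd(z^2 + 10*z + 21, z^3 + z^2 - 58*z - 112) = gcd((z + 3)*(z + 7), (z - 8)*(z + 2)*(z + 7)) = z + 7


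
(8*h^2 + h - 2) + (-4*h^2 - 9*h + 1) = 4*h^2 - 8*h - 1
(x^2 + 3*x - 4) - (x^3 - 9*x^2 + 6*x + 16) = -x^3 + 10*x^2 - 3*x - 20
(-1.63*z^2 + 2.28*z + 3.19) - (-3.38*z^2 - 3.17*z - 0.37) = 1.75*z^2 + 5.45*z + 3.56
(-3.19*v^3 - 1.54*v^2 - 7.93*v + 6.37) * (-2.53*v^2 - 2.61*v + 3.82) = 8.0707*v^5 + 12.2221*v^4 + 11.8965*v^3 - 1.3016*v^2 - 46.9183*v + 24.3334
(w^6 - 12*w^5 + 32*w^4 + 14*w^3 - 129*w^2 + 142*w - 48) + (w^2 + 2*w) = w^6 - 12*w^5 + 32*w^4 + 14*w^3 - 128*w^2 + 144*w - 48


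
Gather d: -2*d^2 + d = -2*d^2 + d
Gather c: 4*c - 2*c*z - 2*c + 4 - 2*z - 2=c*(2 - 2*z) - 2*z + 2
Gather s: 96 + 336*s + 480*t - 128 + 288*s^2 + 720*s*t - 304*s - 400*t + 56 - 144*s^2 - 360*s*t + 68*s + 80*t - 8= 144*s^2 + s*(360*t + 100) + 160*t + 16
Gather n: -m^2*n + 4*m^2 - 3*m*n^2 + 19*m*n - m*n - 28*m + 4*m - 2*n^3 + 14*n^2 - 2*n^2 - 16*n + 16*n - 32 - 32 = 4*m^2 - 24*m - 2*n^3 + n^2*(12 - 3*m) + n*(-m^2 + 18*m) - 64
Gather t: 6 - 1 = 5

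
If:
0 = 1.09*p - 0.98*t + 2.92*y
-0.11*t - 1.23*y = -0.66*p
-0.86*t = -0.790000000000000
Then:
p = 0.43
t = 0.92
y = 0.15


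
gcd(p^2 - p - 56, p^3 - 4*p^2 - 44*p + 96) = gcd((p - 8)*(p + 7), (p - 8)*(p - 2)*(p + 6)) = p - 8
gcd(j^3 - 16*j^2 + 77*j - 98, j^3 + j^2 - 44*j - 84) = j - 7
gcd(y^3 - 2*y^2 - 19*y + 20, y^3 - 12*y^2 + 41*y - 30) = y^2 - 6*y + 5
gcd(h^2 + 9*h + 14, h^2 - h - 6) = h + 2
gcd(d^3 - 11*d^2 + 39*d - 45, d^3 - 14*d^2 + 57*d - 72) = d^2 - 6*d + 9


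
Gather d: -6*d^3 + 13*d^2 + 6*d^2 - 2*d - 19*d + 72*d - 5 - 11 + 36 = -6*d^3 + 19*d^2 + 51*d + 20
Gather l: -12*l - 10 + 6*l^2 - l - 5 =6*l^2 - 13*l - 15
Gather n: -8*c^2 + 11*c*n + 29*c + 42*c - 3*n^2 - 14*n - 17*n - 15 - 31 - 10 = -8*c^2 + 71*c - 3*n^2 + n*(11*c - 31) - 56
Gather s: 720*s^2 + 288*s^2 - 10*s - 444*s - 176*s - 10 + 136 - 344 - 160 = 1008*s^2 - 630*s - 378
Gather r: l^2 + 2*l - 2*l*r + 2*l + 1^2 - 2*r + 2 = l^2 + 4*l + r*(-2*l - 2) + 3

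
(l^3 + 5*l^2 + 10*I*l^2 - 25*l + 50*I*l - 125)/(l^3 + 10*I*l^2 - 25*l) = (l + 5)/l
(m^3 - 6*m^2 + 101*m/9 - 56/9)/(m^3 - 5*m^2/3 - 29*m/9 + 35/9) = (3*m - 8)/(3*m + 5)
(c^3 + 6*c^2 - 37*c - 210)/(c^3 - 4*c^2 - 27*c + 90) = (c + 7)/(c - 3)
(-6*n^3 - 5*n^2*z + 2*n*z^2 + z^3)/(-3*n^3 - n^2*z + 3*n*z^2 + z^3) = (-2*n + z)/(-n + z)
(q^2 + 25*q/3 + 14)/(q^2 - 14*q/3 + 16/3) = (3*q^2 + 25*q + 42)/(3*q^2 - 14*q + 16)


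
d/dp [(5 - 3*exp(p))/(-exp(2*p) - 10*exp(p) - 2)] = (-3*exp(2*p) + 10*exp(p) + 56)*exp(p)/(exp(4*p) + 20*exp(3*p) + 104*exp(2*p) + 40*exp(p) + 4)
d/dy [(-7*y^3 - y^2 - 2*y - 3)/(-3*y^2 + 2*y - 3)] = (21*y^4 - 28*y^3 + 55*y^2 - 12*y + 12)/(9*y^4 - 12*y^3 + 22*y^2 - 12*y + 9)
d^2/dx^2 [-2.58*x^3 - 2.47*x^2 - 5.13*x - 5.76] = -15.48*x - 4.94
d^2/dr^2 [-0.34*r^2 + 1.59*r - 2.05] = -0.680000000000000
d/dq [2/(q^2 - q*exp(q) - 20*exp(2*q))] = 2*(q*exp(q) - 2*q + 40*exp(2*q) + exp(q))/(-q^2 + q*exp(q) + 20*exp(2*q))^2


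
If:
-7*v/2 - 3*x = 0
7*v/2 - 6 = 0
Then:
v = 12/7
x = -2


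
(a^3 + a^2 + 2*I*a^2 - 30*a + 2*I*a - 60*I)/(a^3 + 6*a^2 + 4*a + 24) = (a - 5)/(a - 2*I)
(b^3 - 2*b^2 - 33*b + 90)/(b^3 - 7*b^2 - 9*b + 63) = (b^2 + b - 30)/(b^2 - 4*b - 21)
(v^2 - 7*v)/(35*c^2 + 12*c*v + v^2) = v*(v - 7)/(35*c^2 + 12*c*v + v^2)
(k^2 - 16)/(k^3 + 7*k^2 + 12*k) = (k - 4)/(k*(k + 3))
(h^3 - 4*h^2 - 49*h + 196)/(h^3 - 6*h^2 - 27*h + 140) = (h + 7)/(h + 5)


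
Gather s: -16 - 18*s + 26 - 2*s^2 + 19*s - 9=-2*s^2 + s + 1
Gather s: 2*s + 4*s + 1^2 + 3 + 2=6*s + 6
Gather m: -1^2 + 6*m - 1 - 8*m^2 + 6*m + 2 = -8*m^2 + 12*m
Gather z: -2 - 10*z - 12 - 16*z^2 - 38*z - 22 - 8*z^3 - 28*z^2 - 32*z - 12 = -8*z^3 - 44*z^2 - 80*z - 48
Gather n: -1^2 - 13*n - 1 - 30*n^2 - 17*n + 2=-30*n^2 - 30*n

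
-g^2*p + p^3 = p*(-g + p)*(g + p)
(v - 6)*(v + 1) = v^2 - 5*v - 6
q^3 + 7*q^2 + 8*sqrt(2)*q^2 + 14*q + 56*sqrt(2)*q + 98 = (q + 7)*(q + sqrt(2))*(q + 7*sqrt(2))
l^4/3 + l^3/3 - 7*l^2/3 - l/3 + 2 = (l/3 + 1/3)*(l - 2)*(l - 1)*(l + 3)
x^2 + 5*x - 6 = (x - 1)*(x + 6)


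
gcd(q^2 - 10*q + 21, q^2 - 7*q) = q - 7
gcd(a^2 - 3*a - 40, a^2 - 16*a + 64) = a - 8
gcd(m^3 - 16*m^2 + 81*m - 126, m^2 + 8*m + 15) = 1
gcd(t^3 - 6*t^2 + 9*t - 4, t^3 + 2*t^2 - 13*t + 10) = t - 1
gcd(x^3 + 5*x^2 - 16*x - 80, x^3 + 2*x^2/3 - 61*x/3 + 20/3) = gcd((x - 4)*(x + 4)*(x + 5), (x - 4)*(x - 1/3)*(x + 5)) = x^2 + x - 20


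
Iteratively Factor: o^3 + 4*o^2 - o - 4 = (o + 1)*(o^2 + 3*o - 4) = (o + 1)*(o + 4)*(o - 1)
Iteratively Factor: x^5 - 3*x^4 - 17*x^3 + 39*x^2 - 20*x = (x - 1)*(x^4 - 2*x^3 - 19*x^2 + 20*x) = x*(x - 1)*(x^3 - 2*x^2 - 19*x + 20) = x*(x - 1)^2*(x^2 - x - 20) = x*(x - 1)^2*(x + 4)*(x - 5)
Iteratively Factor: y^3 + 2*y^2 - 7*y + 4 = (y + 4)*(y^2 - 2*y + 1) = (y - 1)*(y + 4)*(y - 1)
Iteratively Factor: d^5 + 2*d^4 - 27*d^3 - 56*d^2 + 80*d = (d)*(d^4 + 2*d^3 - 27*d^2 - 56*d + 80) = d*(d - 5)*(d^3 + 7*d^2 + 8*d - 16) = d*(d - 5)*(d + 4)*(d^2 + 3*d - 4) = d*(d - 5)*(d - 1)*(d + 4)*(d + 4)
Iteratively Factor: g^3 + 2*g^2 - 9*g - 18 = (g + 3)*(g^2 - g - 6) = (g + 2)*(g + 3)*(g - 3)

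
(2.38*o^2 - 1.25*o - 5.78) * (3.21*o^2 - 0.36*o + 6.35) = 7.6398*o^4 - 4.8693*o^3 - 2.9908*o^2 - 5.8567*o - 36.703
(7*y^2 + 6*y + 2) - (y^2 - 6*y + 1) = 6*y^2 + 12*y + 1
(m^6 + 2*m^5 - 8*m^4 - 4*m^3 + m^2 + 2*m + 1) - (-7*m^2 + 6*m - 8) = m^6 + 2*m^5 - 8*m^4 - 4*m^3 + 8*m^2 - 4*m + 9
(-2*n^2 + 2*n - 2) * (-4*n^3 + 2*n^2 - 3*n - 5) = 8*n^5 - 12*n^4 + 18*n^3 - 4*n + 10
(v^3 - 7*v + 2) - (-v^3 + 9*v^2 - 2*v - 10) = 2*v^3 - 9*v^2 - 5*v + 12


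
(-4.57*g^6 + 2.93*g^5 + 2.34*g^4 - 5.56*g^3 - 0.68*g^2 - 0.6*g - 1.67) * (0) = 0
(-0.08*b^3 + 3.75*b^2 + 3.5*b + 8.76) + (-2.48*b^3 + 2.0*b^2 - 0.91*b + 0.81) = -2.56*b^3 + 5.75*b^2 + 2.59*b + 9.57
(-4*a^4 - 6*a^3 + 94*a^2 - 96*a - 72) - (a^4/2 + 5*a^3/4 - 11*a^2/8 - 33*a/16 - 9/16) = -9*a^4/2 - 29*a^3/4 + 763*a^2/8 - 1503*a/16 - 1143/16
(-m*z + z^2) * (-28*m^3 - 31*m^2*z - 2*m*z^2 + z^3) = 28*m^4*z + 3*m^3*z^2 - 29*m^2*z^3 - 3*m*z^4 + z^5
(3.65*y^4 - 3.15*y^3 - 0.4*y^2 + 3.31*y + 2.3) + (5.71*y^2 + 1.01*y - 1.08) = 3.65*y^4 - 3.15*y^3 + 5.31*y^2 + 4.32*y + 1.22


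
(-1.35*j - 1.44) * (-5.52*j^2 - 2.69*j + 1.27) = 7.452*j^3 + 11.5803*j^2 + 2.1591*j - 1.8288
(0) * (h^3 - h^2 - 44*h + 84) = 0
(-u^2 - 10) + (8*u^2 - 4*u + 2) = 7*u^2 - 4*u - 8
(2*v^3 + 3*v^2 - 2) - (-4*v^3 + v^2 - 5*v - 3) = 6*v^3 + 2*v^2 + 5*v + 1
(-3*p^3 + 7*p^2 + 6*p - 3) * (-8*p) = 24*p^4 - 56*p^3 - 48*p^2 + 24*p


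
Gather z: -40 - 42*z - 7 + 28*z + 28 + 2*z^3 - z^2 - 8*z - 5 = 2*z^3 - z^2 - 22*z - 24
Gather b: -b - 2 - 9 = -b - 11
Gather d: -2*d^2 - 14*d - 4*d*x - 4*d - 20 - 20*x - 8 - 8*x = -2*d^2 + d*(-4*x - 18) - 28*x - 28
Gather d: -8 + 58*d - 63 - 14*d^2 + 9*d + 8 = -14*d^2 + 67*d - 63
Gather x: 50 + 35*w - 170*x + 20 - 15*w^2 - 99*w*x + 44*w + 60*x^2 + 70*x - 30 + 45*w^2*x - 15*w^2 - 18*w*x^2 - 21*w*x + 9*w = -30*w^2 + 88*w + x^2*(60 - 18*w) + x*(45*w^2 - 120*w - 100) + 40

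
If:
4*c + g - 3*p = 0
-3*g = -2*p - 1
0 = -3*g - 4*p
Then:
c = -13/72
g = 2/9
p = -1/6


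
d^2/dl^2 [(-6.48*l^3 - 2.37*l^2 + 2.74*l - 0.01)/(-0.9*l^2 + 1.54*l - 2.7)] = (-1.4210854715202e-14*l^4 + 1.37397600000002*l^3 - 196.16904*l^2 + 323.30124*l + 11.767592)/(0.729*l^6 - 3.7422*l^5 + 12.96432*l^4 - 26.105464*l^3 + 38.89296*l^2 - 33.6798*l + 19.683)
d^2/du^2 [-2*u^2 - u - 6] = -4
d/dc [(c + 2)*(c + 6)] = 2*c + 8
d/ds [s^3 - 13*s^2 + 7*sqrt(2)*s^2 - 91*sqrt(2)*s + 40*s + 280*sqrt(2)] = 3*s^2 - 26*s + 14*sqrt(2)*s - 91*sqrt(2) + 40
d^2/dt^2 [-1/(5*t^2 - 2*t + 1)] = 2*(25*t^2 - 10*t - 4*(5*t - 1)^2 + 5)/(5*t^2 - 2*t + 1)^3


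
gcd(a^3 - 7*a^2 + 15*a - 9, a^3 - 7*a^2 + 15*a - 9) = a^3 - 7*a^2 + 15*a - 9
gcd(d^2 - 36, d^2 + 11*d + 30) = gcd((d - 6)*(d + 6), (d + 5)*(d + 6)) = d + 6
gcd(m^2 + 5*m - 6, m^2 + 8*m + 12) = m + 6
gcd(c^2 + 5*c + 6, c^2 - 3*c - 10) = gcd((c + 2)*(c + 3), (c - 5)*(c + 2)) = c + 2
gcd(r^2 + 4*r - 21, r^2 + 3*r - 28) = r + 7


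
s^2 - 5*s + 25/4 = (s - 5/2)^2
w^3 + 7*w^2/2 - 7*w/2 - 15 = (w - 2)*(w + 5/2)*(w + 3)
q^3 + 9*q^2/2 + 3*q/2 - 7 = (q - 1)*(q + 2)*(q + 7/2)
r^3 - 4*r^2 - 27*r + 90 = (r - 6)*(r - 3)*(r + 5)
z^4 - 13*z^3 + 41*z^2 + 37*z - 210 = (z - 7)*(z - 5)*(z - 3)*(z + 2)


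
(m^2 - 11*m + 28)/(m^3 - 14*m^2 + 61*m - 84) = 1/(m - 3)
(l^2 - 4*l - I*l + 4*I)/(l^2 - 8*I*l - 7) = (l - 4)/(l - 7*I)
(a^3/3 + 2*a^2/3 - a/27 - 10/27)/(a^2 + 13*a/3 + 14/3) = (9*a^3 + 18*a^2 - a - 10)/(9*(3*a^2 + 13*a + 14))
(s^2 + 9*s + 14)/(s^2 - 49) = (s + 2)/(s - 7)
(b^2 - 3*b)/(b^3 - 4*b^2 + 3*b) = 1/(b - 1)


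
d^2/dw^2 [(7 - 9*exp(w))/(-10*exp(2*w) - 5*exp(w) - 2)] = (900*exp(4*w) - 3250*exp(3*w) - 2130*exp(2*w) + 295*exp(w) + 106)*exp(w)/(1000*exp(6*w) + 1500*exp(5*w) + 1350*exp(4*w) + 725*exp(3*w) + 270*exp(2*w) + 60*exp(w) + 8)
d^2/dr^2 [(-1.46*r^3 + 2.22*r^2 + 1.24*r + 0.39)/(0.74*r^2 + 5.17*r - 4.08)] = (8.88178419700125e-16*r^5 + 7.105427357601e-15*r^4 - 102.492956*r^3 + 226.277064*r^2 - 114.407244*r + 149.425662)/(0.405224*r^6 + 8.493276*r^5 + 52.635534*r^4 + 44.532829*r^3 - 290.206728*r^2 + 258.185664*r - 67.917312)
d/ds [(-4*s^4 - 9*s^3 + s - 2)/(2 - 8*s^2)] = (32*s^5 + 36*s^4 - 16*s^3 - 23*s^2 - 16*s + 1)/(2*(16*s^4 - 8*s^2 + 1))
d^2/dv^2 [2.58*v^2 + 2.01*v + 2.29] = 5.16000000000000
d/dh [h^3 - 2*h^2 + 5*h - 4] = 3*h^2 - 4*h + 5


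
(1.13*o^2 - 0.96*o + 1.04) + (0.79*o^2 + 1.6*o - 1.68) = 1.92*o^2 + 0.64*o - 0.64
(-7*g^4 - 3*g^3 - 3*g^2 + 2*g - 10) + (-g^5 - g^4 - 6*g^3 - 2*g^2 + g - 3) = -g^5 - 8*g^4 - 9*g^3 - 5*g^2 + 3*g - 13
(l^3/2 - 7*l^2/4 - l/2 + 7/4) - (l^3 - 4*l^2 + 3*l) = -l^3/2 + 9*l^2/4 - 7*l/2 + 7/4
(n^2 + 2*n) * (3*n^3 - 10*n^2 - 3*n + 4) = 3*n^5 - 4*n^4 - 23*n^3 - 2*n^2 + 8*n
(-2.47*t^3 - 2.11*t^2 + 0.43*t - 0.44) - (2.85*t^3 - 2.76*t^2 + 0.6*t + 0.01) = -5.32*t^3 + 0.65*t^2 - 0.17*t - 0.45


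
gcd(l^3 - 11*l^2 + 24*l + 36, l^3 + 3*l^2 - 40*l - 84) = l - 6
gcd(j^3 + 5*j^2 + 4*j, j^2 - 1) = j + 1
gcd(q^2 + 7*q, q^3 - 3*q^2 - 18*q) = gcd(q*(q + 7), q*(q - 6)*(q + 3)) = q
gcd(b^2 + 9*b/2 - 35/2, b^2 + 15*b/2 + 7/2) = b + 7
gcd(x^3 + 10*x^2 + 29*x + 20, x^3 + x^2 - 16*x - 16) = x^2 + 5*x + 4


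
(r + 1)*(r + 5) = r^2 + 6*r + 5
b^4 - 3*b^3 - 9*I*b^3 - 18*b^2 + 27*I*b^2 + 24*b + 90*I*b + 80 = (b - 5)*(b + 2)*(b - 8*I)*(b - I)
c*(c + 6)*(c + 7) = c^3 + 13*c^2 + 42*c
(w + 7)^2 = w^2 + 14*w + 49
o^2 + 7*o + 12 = (o + 3)*(o + 4)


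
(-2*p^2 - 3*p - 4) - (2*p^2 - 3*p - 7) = 3 - 4*p^2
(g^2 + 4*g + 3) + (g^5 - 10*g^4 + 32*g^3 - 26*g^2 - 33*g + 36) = g^5 - 10*g^4 + 32*g^3 - 25*g^2 - 29*g + 39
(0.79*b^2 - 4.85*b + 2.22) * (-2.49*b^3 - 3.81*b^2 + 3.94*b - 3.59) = -1.9671*b^5 + 9.0666*b^4 + 16.0633*b^3 - 30.4033*b^2 + 26.1583*b - 7.9698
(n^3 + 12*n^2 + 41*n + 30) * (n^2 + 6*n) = n^5 + 18*n^4 + 113*n^3 + 276*n^2 + 180*n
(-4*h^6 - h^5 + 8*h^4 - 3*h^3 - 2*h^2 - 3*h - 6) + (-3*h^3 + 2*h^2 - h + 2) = -4*h^6 - h^5 + 8*h^4 - 6*h^3 - 4*h - 4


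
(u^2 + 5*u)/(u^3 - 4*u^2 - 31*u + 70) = u/(u^2 - 9*u + 14)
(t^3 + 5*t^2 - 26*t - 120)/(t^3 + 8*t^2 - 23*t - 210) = (t + 4)/(t + 7)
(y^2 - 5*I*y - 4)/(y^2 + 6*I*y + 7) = (y - 4*I)/(y + 7*I)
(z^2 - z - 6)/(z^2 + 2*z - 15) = (z + 2)/(z + 5)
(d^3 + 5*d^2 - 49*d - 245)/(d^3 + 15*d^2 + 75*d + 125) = (d^2 - 49)/(d^2 + 10*d + 25)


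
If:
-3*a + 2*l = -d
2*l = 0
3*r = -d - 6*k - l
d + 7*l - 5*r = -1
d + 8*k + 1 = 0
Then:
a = 1/17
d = 3/17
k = -5/34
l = 0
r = 4/17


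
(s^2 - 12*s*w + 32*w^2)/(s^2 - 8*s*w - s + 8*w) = (s - 4*w)/(s - 1)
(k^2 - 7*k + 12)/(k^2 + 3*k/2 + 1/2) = 2*(k^2 - 7*k + 12)/(2*k^2 + 3*k + 1)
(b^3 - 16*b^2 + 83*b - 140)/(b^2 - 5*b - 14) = (b^2 - 9*b + 20)/(b + 2)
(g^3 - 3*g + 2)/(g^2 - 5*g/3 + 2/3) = 3*(g^2 + g - 2)/(3*g - 2)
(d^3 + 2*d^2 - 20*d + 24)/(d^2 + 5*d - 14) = (d^2 + 4*d - 12)/(d + 7)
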